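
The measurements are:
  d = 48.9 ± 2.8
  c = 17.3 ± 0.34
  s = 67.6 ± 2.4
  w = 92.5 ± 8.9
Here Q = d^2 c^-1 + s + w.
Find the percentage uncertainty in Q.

Let p = d^2·c^-1 = 138. δp/p = √((2·δd/d)² + (-1·δc/c)²) = √(0.0131 + 0.000386) = 0.116, so δp = 16.1.
Q = p + s + w: δQ = √(δp² + δs² + δw²) = √(258 + 5.76 + 79.2) = 18.5
Q = 298, so δQ/Q = 18.5/298 = 0.0621.

6.21%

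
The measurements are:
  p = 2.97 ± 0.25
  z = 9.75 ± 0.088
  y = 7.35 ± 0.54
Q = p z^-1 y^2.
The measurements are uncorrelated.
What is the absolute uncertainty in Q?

2.79

Products/powers → add relative errors in quadrature, weighted by exponent:
  (1·δp/p)² = (1×0.0842)² = 0.00709;  (-1·δz/z)² = (-1×0.00903)² = 8.15e-05;  (2·δy/y)² = (2×0.0735)² = 0.0216
δQ/Q = √(0.0288) = 0.170
Q = 16.5, so δQ = 0.170 × 16.5 = 2.79.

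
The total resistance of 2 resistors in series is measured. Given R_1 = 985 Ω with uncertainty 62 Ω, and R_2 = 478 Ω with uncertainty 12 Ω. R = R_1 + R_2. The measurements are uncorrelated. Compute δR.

Sums and differences: (δR)² = Σ (cᵢ δxᵢ)².
  (δR_1)² = 3840;  (δR_2)² = 144
δR = √(3990) = 63.2 Ω

63.2 Ω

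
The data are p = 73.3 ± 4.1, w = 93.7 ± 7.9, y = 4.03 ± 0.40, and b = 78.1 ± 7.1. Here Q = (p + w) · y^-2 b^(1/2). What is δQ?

Let u = p + w = 167. δu = √(δp² + δw²) = √(16.8 + 62.4) = 8.90, so δu/u = 0.0533.
Q is then a monomial in u, y, b:
δQ/Q = √((δu/u)² + (-2·δy/y)² + (½·δb/b)²) = √(0.00284 + 0.0394 + 0.00207) = 0.211
Q = 90.9, so δQ = 0.211 × 90.9 = 19.1.

19.1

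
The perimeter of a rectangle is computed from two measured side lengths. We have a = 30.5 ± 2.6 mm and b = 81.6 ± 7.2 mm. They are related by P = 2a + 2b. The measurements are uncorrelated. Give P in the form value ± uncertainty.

P is a linear combination, so absolute uncertainties add in quadrature:
  (2·δa)² = 27.0;  (2·δb)² = 207
δP = √(234) = 15.3 mm
P = 224 mm.

224 ± 15.3 mm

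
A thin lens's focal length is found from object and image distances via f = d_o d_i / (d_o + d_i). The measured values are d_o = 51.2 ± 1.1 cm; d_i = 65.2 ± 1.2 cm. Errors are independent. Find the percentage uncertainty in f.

∂f/∂d_o = (d_i/(d_o+d_i))² = 0.314;  ∂f/∂d_i = (d_o/(d_o+d_i))² = 0.193
δf = √((∂f/∂d_o · δd_o)² + (∂f/∂d_i · δd_i)²) = √(0.119 + 0.0539) = 0.416 cm
f = 28.7 cm, so δf/f = 0.416/28.7 = 0.0145.

1.45%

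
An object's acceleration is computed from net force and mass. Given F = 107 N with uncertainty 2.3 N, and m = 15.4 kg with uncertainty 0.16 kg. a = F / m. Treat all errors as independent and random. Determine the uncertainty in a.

Since a is a product/quotient, work with relative uncertainties:
  (1·δF/F)² = (1×0.0215)² = 0.000462;  (-1·δm/m)² = (-1×0.0104)² = 0.000108
δa/a = √(0.000570) = 0.0239
a = 6.95 m/s^2, so δa = 0.0239 × 6.95 = 0.166 m/s^2.

0.166 m/s^2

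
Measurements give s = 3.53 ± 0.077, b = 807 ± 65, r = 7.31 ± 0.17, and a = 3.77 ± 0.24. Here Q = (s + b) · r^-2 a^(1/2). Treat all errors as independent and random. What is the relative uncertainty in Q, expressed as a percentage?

Let u = s + b = 811. δu = √(δs² + δb²) = √(0.00593 + 4220) = 65.0, so δu/u = 0.0802.
Q is then a monomial in u, r, a:
δQ/Q = √((δu/u)² + (-2·δr/r)² + (½·δa/a)²) = √(0.00643 + 0.00216 + 0.00101) = 0.0980

9.80%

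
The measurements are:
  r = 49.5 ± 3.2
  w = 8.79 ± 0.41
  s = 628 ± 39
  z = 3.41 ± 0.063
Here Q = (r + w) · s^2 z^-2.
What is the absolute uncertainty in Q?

2.79e+05

Let u = r + w = 58.3. δu = √(δr² + δw²) = √(10.2 + 0.168) = 3.23, so δu/u = 0.0553.
Q is then a monomial in u, s, z:
δQ/Q = √((δu/u)² + (2·δs/s)² + (-2·δz/z)²) = √(0.00306 + 0.0154 + 0.00137) = 0.141
Q = 1.98e+06, so δQ = 0.141 × 1.98e+06 = 2.79e+05.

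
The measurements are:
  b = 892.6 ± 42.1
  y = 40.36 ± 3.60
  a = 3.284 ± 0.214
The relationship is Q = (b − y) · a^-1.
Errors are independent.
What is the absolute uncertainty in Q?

21.2

Let u = b − y = 852.2. δu = √(δb² + δy²) = √(1770 + 13.0) = 42.3, so δu/u = 0.0496.
Q is then a monomial in u, a:
δQ/Q = √((δu/u)² + (-1·δa/a)²) = √(0.00246 + 0.00425) = 0.0819
Q = 259.5, so δQ = 0.0819 × 259.5 = 21.2.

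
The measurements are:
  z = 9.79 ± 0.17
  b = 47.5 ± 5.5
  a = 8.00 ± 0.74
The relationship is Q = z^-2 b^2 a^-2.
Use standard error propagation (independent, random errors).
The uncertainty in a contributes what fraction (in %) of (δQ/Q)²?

(δQ/Q)² = (-2·δz/z)² + (2·δb/b)² + (-2·δa/a)²
  z term: (-2×0.0174)² = 0.00121
  b term: (2×0.116)² = 0.0536
  a term: (-2×0.0925)² = 0.0342
Total = 0.0891. Share from a = 0.0342/0.0891 = 0.384.

38.4%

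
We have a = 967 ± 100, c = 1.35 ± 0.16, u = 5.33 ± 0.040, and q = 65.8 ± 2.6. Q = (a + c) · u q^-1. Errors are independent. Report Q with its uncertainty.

Let w = a + c = 968. δw = √(δa² + δc²) = √(10000 + 0.0256) = 100, so δw/w = 0.103.
Q is then a monomial in w, u, q:
δQ/Q = √((δw/w)² + (1·δu/u)² + (-1·δq/q)²) = √(0.0107 + 5.63e-05 + 0.00156) = 0.111
Q = 78.4, so δQ = 0.111 × 78.4 = 8.69.

78.4 ± 8.69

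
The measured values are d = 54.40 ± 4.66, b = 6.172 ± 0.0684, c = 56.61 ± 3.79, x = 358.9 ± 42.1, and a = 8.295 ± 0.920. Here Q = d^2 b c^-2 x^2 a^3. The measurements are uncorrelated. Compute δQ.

Products/powers → add relative errors in quadrature, weighted by exponent:
  (2·δd/d)² = (2×0.0857)² = 0.0294;  (1·δb/b)² = (1×0.0111)² = 0.000123;  (-2·δc/c)² = (-2×0.0669)² = 0.0179;  (2·δx/x)² = (2×0.117)² = 0.0550;  (3·δa/a)² = (3×0.111)² = 0.111
δQ/Q = √(0.213) = 0.462
Q = 4.19e+08, so δQ = 0.462 × 4.19e+08 = 1.93e+08.

1.93e+08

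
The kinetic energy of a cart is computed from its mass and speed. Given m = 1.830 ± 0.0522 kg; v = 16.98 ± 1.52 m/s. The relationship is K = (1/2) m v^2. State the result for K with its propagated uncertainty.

For a monomial K ∝ m, v^2, fractional errors add in quadrature:
  (1·δm/m)² = (1×0.0285)² = 0.000814;  (2·δv/v)² = (2×0.0895)² = 0.0321
δK/K = √(0.0329) = 0.181
K = 263.8 J, so δK = 0.181 × 263.8 = 47.8 J.

263.8 ± 47.8 J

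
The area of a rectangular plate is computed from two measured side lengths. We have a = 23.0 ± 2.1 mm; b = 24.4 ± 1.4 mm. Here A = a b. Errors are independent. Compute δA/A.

0.108

Each factor contributes (exponent × relative error)² to (δA/A)²:
  (1·δa/a)² = (1×0.0913)² = 0.00834;  (1·δb/b)² = (1×0.0574)² = 0.00329
δA/A = √(0.0116) = 0.108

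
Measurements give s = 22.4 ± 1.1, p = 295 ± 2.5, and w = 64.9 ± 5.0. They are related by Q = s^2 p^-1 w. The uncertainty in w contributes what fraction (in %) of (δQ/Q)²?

37.9%

(δQ/Q)² = (2·δs/s)² + (-1·δp/p)² + (1·δw/w)²
  s term: (2×0.0491)² = 0.00965
  p term: (-1×0.00847)² = 7.18e-05
  w term: (1×0.0770)² = 0.00594
Total = 0.0157. Share from w = 0.00594/0.0157 = 0.379.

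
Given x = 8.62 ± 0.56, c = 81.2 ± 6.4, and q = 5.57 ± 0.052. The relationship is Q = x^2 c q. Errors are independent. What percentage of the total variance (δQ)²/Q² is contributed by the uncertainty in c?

(δQ/Q)² = (2·δx/x)² + (1·δc/c)² + (1·δq/q)²
  x term: (2×0.0650)² = 0.0169
  c term: (1×0.0788)² = 0.00621
  q term: (1×0.00934)² = 8.72e-05
Total = 0.0232. Share from c = 0.00621/0.0232 = 0.268.

26.8%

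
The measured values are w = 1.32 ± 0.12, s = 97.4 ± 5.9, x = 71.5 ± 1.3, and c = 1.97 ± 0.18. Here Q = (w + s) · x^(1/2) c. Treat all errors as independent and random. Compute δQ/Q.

Let u = w + s = 98.7. δu = √(δw² + δs²) = √(0.0144 + 34.8) = 5.90, so δu/u = 0.0598.
Q is then a monomial in u, x, c:
δQ/Q = √((δu/u)² + (½·δx/x)² + (1·δc/c)²) = √(0.00357 + 8.26e-05 + 0.00835) = 0.110

0.110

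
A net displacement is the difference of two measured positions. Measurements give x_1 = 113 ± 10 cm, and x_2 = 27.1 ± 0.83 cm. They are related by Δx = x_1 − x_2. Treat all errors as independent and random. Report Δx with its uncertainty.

For a sum/difference, combine absolute errors in quadrature:
  (δx_1)² = 100;  (δx_2)² = 0.689
δΔx = √(101) = 10.0 cm
Δx = 85.9 cm.

85.9 ± 10.0 cm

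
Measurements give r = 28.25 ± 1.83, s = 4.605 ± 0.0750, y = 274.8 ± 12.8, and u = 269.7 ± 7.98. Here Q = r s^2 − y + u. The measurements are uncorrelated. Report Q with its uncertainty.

Let p = r·s^2 = 599.1. δp/p = √((1·δr/r)² + (2·δs/s)²) = √(0.00420 + 0.00106) = 0.0725, so δp = 43.4.
Q = p − y + u: δQ = √(δp² + δy² + δu²) = √(1890 + 164 + 63.7) = 46.0
Q = 594.0.

594.0 ± 46.0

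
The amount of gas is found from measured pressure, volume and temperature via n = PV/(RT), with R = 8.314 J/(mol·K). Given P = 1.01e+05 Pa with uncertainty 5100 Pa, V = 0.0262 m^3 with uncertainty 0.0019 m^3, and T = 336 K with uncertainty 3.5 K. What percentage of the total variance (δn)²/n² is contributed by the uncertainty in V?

66.4%

(δn/n)² = (1·δP/P)² + (1·δV/V)² + (-1·δT/T)²
  P term: (1×0.0505)² = 0.00255
  V term: (1×0.0725)² = 0.00526
  T term: (-1×0.0104)² = 0.000109
Total = 0.00792. Share from V = 0.00526/0.00792 = 0.664.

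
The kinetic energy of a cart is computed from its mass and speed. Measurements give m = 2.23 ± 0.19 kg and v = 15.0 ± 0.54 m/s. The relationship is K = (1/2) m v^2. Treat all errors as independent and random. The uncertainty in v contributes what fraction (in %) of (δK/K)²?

41.7%

(δK/K)² = (1·δm/m)² + (2·δv/v)²
  m term: (1×0.0852)² = 0.00726
  v term: (2×0.0360)² = 0.00518
Total = 0.0124. Share from v = 0.00518/0.0124 = 0.417.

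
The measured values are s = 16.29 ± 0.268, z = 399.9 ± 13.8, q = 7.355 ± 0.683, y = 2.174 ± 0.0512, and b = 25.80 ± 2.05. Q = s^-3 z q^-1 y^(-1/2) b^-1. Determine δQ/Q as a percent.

Products/powers → add relative errors in quadrature, weighted by exponent:
  (-3·δs/s)² = (-3×0.0165)² = 0.00244;  (1·δz/z)² = (1×0.0345)² = 0.00119;  (-1·δq/q)² = (-1×0.0929)² = 0.00862;  (−½·δy/y)² = (-0.5×0.0236)² = 0.000139;  (-1·δb/b)² = (-1×0.0795)² = 0.00631
δQ/Q = √(0.0187) = 0.137

13.7%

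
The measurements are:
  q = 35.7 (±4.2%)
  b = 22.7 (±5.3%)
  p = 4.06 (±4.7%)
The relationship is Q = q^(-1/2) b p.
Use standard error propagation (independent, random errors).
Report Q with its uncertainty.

15.4 ± 1.14

Since Q is a product/quotient, work with relative uncertainties:
  (−½·δq/q)² = (-0.5×0.0420)² = 0.000441;  (1·δb/b)² = (1×0.0530)² = 0.00281;  (1·δp/p)² = (1×0.0470)² = 0.00221
δQ/Q = √(0.00546) = 0.0739
Q = 15.4, so δQ = 0.0739 × 15.4 = 1.14.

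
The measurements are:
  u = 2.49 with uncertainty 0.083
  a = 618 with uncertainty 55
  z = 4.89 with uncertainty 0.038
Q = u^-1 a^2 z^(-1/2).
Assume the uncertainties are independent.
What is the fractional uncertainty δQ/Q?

0.181

Each factor contributes (exponent × relative error)² to (δQ/Q)²:
  (-1·δu/u)² = (-1×0.0333)² = 0.00111;  (2·δa/a)² = (2×0.0890)² = 0.0317;  (−½·δz/z)² = (-0.5×0.00777)² = 1.51e-05
δQ/Q = √(0.0328) = 0.181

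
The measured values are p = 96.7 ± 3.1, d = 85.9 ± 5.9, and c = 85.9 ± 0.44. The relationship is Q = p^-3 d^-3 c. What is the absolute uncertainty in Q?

Since Q is a product/quotient, work with relative uncertainties:
  (-3·δp/p)² = (-3×0.0321)² = 0.00925;  (-3·δd/d)² = (-3×0.0687)² = 0.0425;  (1·δc/c)² = (1×0.00512)² = 2.62e-05
δQ/Q = √(0.0517) = 0.227
Q = 1.5e-10, so δQ = 0.227 × 1.5e-10 = 3.41e-11.

3.41e-11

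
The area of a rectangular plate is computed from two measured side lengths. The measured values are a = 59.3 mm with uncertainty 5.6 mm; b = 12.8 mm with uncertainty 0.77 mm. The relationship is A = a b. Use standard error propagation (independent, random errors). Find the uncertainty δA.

85.0 mm^2

Products/powers → add relative errors in quadrature, weighted by exponent:
  (1·δa/a)² = (1×0.0944)² = 0.00892;  (1·δb/b)² = (1×0.0602)² = 0.00362
δA/A = √(0.0125) = 0.112
A = 759 mm^2, so δA = 0.112 × 759 = 85.0 mm^2.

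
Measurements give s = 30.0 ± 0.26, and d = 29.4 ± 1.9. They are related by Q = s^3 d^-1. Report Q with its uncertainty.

918 ± 64.0

Relative error in a monomial: (δQ/Q)² = Σ (nᵢ · δxᵢ/xᵢ)².
  (3·δs/s)² = (3×0.00867)² = 0.000676;  (-1·δd/d)² = (-1×0.0646)² = 0.00418
δQ/Q = √(0.00485) = 0.0697
Q = 918, so δQ = 0.0697 × 918 = 64.0.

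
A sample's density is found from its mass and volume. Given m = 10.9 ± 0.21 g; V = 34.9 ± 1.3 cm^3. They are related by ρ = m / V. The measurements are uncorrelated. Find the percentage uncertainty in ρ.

ρ is a product of powers, so relative uncertainties combine in quadrature:
  (1·δm/m)² = (1×0.0193)² = 0.000371;  (-1·δV/V)² = (-1×0.0372)² = 0.00139
δρ/ρ = √(0.00176) = 0.0419

4.19%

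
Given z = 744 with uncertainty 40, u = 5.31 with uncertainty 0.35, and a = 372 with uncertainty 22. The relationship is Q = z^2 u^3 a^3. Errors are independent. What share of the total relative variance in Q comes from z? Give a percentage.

(δQ/Q)² = (2·δz/z)² + (3·δu/u)² + (3·δa/a)²
  z term: (2×0.0538)² = 0.0116
  u term: (3×0.0659)² = 0.0391
  a term: (3×0.0591)² = 0.0315
Total = 0.0821. Share from z = 0.0116/0.0821 = 0.141.

14.1%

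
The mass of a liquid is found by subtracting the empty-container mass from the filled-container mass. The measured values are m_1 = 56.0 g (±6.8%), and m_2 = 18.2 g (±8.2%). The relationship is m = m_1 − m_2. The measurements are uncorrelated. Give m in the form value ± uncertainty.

37.8 ± 4.09 g

For a sum/difference, combine absolute errors in quadrature:
  (δm_1)² = 14.5;  (δm_2)² = 2.23
δm = √(16.7) = 4.09 g
m = 37.8 g.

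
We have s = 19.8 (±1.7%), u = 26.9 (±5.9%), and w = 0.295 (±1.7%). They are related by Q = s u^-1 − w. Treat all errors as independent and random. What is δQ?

Let p = s·u^-1 = 0.736. δp/p = √((1·δs/s)² + (-1·δu/u)²) = √(0.000289 + 0.00348) = 0.0614, so δp = 0.0452.
Q = p − w: δQ = √(δp² + δw²) = √(0.00204 + 2.52e-05) = 0.0455

0.0455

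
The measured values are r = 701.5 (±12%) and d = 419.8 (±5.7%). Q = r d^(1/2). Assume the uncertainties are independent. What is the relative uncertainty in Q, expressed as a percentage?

Each factor contributes (exponent × relative error)² to (δQ/Q)²:
  (1·δr/r)² = (1×0.120)² = 0.0144;  (½·δd/d)² = (0.5×0.0570)² = 0.000812
δQ/Q = √(0.0152) = 0.123

12.3%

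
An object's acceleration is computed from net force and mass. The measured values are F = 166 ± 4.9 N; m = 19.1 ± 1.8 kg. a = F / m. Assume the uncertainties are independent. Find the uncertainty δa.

0.858 m/s^2

Each factor contributes (exponent × relative error)² to (δa/a)²:
  (1·δF/F)² = (1×0.0295)² = 0.000871;  (-1·δm/m)² = (-1×0.0942)² = 0.00888
δa/a = √(0.00975) = 0.0988
a = 8.69 m/s^2, so δa = 0.0988 × 8.69 = 0.858 m/s^2.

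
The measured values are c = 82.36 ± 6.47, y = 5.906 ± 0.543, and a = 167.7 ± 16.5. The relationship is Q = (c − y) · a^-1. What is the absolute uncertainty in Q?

0.0593

Let u = c − y = 76.45. δu = √(δc² + δy²) = √(41.9 + 0.295) = 6.49, so δu/u = 0.0849.
Q is then a monomial in u, a:
δQ/Q = √((δu/u)² + (-1·δa/a)²) = √(0.00721 + 0.00968) = 0.130
Q = 0.4559, so δQ = 0.130 × 0.4559 = 0.0593.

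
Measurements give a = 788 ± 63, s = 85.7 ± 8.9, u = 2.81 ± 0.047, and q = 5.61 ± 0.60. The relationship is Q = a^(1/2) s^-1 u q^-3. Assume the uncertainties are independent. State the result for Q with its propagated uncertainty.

Each factor contributes (exponent × relative error)² to (δQ/Q)²:
  (½·δa/a)² = (0.5×0.0799)² = 0.00160;  (-1·δs/s)² = (-1×0.104)² = 0.0108;  (1·δu/u)² = (1×0.0167)² = 0.000280;  (-3·δq/q)² = (-3×0.107)² = 0.103
δQ/Q = √(0.116) = 0.340
Q = 0.00521, so δQ = 0.340 × 0.00521 = 0.00177.

0.00521 ± 0.00177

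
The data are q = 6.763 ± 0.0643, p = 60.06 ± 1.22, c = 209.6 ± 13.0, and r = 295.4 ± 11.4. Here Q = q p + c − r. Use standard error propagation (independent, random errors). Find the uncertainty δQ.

19.5

Let w = q·p = 406.2. δw/w = √((1·δq/q)² + (1·δp/p)²) = √(9.04e-05 + 0.000413) = 0.0224, so δw = 9.11.
Q = w + c − r: δQ = √(δw² + δc² + δr²) = √(83.0 + 169 + 130) = 19.5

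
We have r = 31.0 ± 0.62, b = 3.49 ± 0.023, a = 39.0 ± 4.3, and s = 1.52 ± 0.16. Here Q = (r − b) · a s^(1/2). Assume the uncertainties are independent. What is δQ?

164

Let u = r − b = 27.5. δu = √(δr² + δb²) = √(0.384 + 0.000529) = 0.620, so δu/u = 0.0226.
Q is then a monomial in u, a, s:
δQ/Q = √((δu/u)² + (1·δa/a)² + (½·δs/s)²) = √(0.000509 + 0.0122 + 0.00277) = 0.124
Q = 1320, so δQ = 0.124 × 1320 = 164.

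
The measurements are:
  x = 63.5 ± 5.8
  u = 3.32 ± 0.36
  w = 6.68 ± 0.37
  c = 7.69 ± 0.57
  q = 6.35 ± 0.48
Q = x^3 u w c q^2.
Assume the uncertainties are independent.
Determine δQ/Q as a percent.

34.4%

Relative error in a monomial: (δQ/Q)² = Σ (nᵢ · δxᵢ/xᵢ)².
  (3·δx/x)² = (3×0.0913)² = 0.0751;  (1·δu/u)² = (1×0.108)² = 0.0118;  (1·δw/w)² = (1×0.0554)² = 0.00307;  (1·δc/c)² = (1×0.0741)² = 0.00549;  (2·δq/q)² = (2×0.0756)² = 0.0229
δQ/Q = √(0.118) = 0.344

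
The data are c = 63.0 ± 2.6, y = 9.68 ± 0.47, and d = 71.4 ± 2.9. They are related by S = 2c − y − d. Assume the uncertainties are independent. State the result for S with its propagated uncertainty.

For a sum/difference, combine absolute errors in quadrature:
  (2·δc)² = 27.0;  (δy)² = 0.221;  (δd)² = 8.41
δS = √(35.7) = 5.97
S = 44.9.

44.9 ± 5.97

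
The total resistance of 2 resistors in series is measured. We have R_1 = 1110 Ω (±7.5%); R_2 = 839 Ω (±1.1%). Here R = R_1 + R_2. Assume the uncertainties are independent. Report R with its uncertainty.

Absolute uncertainties add in quadrature for a linear combination:
  (δR_1)² = 6930;  (δR_2)² = 85.2
δR = √(7020) = 83.8 Ω
R = 1950 Ω.

1950 ± 83.8 Ω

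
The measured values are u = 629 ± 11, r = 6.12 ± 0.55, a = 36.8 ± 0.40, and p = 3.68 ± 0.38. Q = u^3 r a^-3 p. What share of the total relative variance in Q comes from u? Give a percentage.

12.2%

(δQ/Q)² = (3·δu/u)² + (1·δr/r)² + (-3·δa/a)² + (1·δp/p)²
  u term: (3×0.0175)² = 0.00275
  r term: (1×0.0899)² = 0.00808
  a term: (-3×0.0109)² = 0.00106
  p term: (1×0.103)² = 0.0107
Total = 0.0226. Share from u = 0.00275/0.0226 = 0.122.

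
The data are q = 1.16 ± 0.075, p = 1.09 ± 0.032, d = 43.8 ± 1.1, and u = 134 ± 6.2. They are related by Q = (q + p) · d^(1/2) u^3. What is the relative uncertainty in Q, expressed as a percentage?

14.4%

Let w = q + p = 2.25. δw = √(δq² + δp²) = √(0.00562 + 0.00102) = 0.0815, so δw/w = 0.0362.
Q is then a monomial in w, d, u:
δQ/Q = √((δw/w)² + (½·δd/d)² + (3·δu/u)²) = √(0.00131 + 0.000158 + 0.0193) = 0.144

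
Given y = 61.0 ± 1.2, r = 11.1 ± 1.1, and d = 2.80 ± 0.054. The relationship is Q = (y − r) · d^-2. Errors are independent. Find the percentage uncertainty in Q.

5.05%

Let u = y − r = 49.9. δu = √(δy² + δr²) = √(1.44 + 1.21) = 1.63, so δu/u = 0.0326.
Q is then a monomial in u, d:
δQ/Q = √((δu/u)² + (-2·δd/d)²) = √(0.00106 + 0.00149) = 0.0505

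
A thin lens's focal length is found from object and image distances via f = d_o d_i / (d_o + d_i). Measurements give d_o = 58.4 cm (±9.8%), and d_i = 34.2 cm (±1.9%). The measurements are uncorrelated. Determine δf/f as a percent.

∂f/∂d_o = (d_i/(d_o+d_i))² = 0.136;  ∂f/∂d_i = (d_o/(d_o+d_i))² = 0.398
δf = √((∂f/∂d_o · δd_o)² + (∂f/∂d_i · δd_i)²) = √(0.609 + 0.0668) = 0.822 cm
f = 21.6 cm, so δf/f = 0.822/21.6 = 0.0381.

3.81%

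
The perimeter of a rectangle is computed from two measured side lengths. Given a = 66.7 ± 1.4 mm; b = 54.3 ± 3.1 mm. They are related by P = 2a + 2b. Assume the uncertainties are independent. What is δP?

P is a linear combination, so absolute uncertainties add in quadrature:
  (2·δa)² = 7.84;  (2·δb)² = 38.4
δP = √(46.3) = 6.80 mm

6.80 mm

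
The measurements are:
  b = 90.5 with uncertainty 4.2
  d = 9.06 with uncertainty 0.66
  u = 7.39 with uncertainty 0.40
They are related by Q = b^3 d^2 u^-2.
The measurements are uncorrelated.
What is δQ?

2.55e+05

Each factor contributes (exponent × relative error)² to (δQ/Q)²:
  (3·δb/b)² = (3×0.0464)² = 0.0194;  (2·δd/d)² = (2×0.0728)² = 0.0212;  (-2·δu/u)² = (-2×0.0541)² = 0.0117
δQ/Q = √(0.0523) = 0.229
Q = 1.11e+06, so δQ = 0.229 × 1.11e+06 = 2.55e+05.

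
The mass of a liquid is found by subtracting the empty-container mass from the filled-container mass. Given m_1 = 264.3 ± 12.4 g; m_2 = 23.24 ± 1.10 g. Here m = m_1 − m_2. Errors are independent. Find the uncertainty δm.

12.4 g

For a sum/difference, combine absolute errors in quadrature:
  (δm_1)² = 154;  (δm_2)² = 1.21
δm = √(155) = 12.4 g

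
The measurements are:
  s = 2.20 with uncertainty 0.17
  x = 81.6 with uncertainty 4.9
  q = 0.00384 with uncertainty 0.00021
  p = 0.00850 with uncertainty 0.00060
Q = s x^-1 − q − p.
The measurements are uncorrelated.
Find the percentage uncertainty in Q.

Let w = s·x^-1 = 0.0270. δw/w = √((1·δs/s)² + (-1·δx/x)²) = √(0.00597 + 0.00361) = 0.0979, so δw = 0.00264.
Q = w − q − p: δQ = √(δw² + δq² + δp²) = √(6.96e-06 + 4.41e-08 + 3.6e-07) = 0.00271
Q = 0.0146, so δQ/Q = 0.00271/0.0146 = 0.186.

18.6%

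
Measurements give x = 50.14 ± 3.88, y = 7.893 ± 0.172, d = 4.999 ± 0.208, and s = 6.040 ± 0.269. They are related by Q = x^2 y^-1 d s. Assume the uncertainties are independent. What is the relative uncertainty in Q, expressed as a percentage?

16.8%

Q is a product of powers, so relative uncertainties combine in quadrature:
  (2·δx/x)² = (2×0.0774)² = 0.0240;  (-1·δy/y)² = (-1×0.0218)² = 0.000475;  (1·δd/d)² = (1×0.0416)² = 0.00173;  (1·δs/s)² = (1×0.0445)² = 0.00198
δQ/Q = √(0.0281) = 0.168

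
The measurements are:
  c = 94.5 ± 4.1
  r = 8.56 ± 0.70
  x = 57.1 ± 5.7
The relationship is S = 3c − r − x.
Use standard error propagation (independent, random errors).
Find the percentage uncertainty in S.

Each term contributes (cᵢ δxᵢ)² to (δS)²:
  (3·δc)² = 151;  (δr)² = 0.490;  (δx)² = 32.5
δS = √(184) = 13.6
S = 218, so δS/S = 13.6/218 = 0.0623.

6.23%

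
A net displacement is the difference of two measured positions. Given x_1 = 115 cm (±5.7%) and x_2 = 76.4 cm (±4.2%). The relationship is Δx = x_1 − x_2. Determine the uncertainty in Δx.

Each term contributes (cᵢ δxᵢ)² to (δΔx)²:
  (δx_1)² = 43.0;  (δx_2)² = 10.3
δΔx = √(53.3) = 7.30 cm

7.30 cm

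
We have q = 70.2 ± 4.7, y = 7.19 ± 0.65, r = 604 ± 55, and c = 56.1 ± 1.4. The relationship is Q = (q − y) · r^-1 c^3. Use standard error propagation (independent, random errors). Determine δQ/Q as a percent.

Let u = q − y = 63.0. δu = √(δq² + δy²) = √(22.1 + 0.423) = 4.74, so δu/u = 0.0753.
Q is then a monomial in u, r, c:
δQ/Q = √((δu/u)² + (-1·δr/r)² + (3·δc/c)²) = √(0.00567 + 0.00829 + 0.00560) = 0.140

14.0%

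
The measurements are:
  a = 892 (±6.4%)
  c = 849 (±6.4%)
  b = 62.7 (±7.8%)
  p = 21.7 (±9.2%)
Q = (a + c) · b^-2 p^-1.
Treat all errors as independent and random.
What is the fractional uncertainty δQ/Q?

0.187

Let u = a + c = 1740. δu = √(δa² + δc²) = √(3260 + 2950) = 78.8, so δu/u = 0.0453.
Q is then a monomial in u, b, p:
δQ/Q = √((δu/u)² + (-2·δb/b)² + (-1·δp/p)²) = √(0.00205 + 0.0243 + 0.00846) = 0.187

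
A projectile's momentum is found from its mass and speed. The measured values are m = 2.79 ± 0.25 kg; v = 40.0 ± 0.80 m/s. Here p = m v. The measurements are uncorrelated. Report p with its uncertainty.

p is a product of powers, so relative uncertainties combine in quadrature:
  (1·δm/m)² = (1×0.0896)² = 0.00803;  (1·δv/v)² = (1×0.0200)² = 0.000400
δp/p = √(0.00843) = 0.0918
p = 112 kg·m/s, so δp = 0.0918 × 112 = 10.2 kg·m/s.

112 ± 10.2 kg·m/s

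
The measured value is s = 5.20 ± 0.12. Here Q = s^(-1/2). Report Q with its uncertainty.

0.439 ± 0.00506

Q ∝ s^(-1/2), so δQ/Q = |−½| · δs/s = 0.5 × 0.0231 = 0.0115.
Q = 0.439, so δQ = 0.0115 × 0.439 = 0.00506.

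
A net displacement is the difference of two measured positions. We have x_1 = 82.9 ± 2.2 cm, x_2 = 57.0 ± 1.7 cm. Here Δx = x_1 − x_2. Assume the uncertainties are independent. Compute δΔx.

2.78 cm

Absolute uncertainties add in quadrature for a linear combination:
  (δx_1)² = 4.84;  (δx_2)² = 2.89
δΔx = √(7.73) = 2.78 cm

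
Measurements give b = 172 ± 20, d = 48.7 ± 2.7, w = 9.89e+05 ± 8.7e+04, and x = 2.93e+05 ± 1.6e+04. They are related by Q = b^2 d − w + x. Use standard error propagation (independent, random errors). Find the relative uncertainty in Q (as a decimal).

0.478

Let p = b^2·d = 1.44e+06. δp/p = √((2·δb/b)² + (1·δd/d)²) = √(0.0541 + 0.00307) = 0.239, so δp = 3.44e+05.
Q = p − w + x: δQ = √(δp² + δw² + δx²) = √(1.19e+11 + 7.57e+09 + 2.56e+08) = 3.56e+05
Q = 7.45e+05, so δQ/Q = 3.56e+05/7.45e+05 = 0.478.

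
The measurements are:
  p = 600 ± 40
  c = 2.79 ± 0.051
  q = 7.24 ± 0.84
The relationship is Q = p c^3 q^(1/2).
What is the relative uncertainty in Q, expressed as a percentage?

10.4%

Relative error in a monomial: (δQ/Q)² = Σ (nᵢ · δxᵢ/xᵢ)².
  (1·δp/p)² = (1×0.0667)² = 0.00444;  (3·δc/c)² = (3×0.0183)² = 0.00301;  (½·δq/q)² = (0.5×0.116)² = 0.00337
δQ/Q = √(0.0108) = 0.104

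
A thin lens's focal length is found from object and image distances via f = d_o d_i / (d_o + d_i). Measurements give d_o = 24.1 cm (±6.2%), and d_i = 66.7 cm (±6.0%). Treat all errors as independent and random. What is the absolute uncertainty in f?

∂f/∂d_o = (d_i/(d_o+d_i))² = 0.540;  ∂f/∂d_i = (d_o/(d_o+d_i))² = 0.0704
δf = √((∂f/∂d_o · δd_o)² + (∂f/∂d_i · δd_i)²) = √(0.650 + 0.0795) = 0.854 cm

0.854 cm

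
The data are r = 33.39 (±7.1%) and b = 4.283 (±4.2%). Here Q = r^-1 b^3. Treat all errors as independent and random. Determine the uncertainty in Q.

0.340

For a monomial Q ∝ r^-1, b^3, fractional errors add in quadrature:
  (-1·δr/r)² = (-1×0.0710)² = 0.00504;  (3·δb/b)² = (3×0.0420)² = 0.0159
δQ/Q = √(0.0209) = 0.145
Q = 2.353, so δQ = 0.145 × 2.353 = 0.340.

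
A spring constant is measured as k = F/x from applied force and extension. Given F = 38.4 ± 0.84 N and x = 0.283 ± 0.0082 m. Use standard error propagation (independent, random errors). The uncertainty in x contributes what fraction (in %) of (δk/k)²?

(δk/k)² = (1·δF/F)² + (-1·δx/x)²
  F term: (1×0.0219)² = 0.000479
  x term: (-1×0.0290)² = 0.000840
Total = 0.00132. Share from x = 0.000840/0.00132 = 0.637.

63.7%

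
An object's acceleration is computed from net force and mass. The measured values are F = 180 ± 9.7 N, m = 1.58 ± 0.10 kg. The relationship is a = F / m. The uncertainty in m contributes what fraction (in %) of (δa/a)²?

58.0%

(δa/a)² = (1·δF/F)² + (-1·δm/m)²
  F term: (1×0.0539)² = 0.00290
  m term: (-1×0.0633)² = 0.00401
Total = 0.00691. Share from m = 0.00401/0.00691 = 0.580.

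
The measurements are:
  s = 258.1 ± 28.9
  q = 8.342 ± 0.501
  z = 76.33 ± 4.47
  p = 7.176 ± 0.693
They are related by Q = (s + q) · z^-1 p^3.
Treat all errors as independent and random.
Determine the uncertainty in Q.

Let u = s + q = 266.4. δu = √(δs² + δq²) = √(835 + 0.251) = 28.9, so δu/u = 0.108.
Q is then a monomial in u, z, p:
δQ/Q = √((δu/u)² + (-1·δz/z)² + (3·δp/p)²) = √(0.0118 + 0.00343 + 0.0839) = 0.315
Q = 1290, so δQ = 0.315 × 1290 = 406.

406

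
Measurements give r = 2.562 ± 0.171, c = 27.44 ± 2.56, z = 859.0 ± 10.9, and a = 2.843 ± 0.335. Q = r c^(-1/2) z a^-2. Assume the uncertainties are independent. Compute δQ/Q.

Each factor contributes (exponent × relative error)² to (δQ/Q)²:
  (1·δr/r)² = (1×0.0667)² = 0.00445;  (−½·δc/c)² = (-0.5×0.0933)² = 0.00218;  (1·δz/z)² = (1×0.0127)² = 0.000161;  (-2·δa/a)² = (-2×0.118)² = 0.0555
δQ/Q = √(0.0623) = 0.250

0.250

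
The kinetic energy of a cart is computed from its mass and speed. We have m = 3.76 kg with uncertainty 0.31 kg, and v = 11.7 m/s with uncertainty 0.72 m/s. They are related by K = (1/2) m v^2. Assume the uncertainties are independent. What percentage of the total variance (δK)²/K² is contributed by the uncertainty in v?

69.0%

(δK/K)² = (1·δm/m)² + (2·δv/v)²
  m term: (1×0.0824)² = 0.00680
  v term: (2×0.0615)² = 0.0151
Total = 0.0219. Share from v = 0.0151/0.0219 = 0.690.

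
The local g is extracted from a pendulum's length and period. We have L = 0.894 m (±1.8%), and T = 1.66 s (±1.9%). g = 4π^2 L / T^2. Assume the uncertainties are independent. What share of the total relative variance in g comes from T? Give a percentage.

(δg/g)² = (1·δL/L)² + (-2·δT/T)²
  L term: (1×0.0180)² = 0.000324
  T term: (-2×0.0190)² = 0.00144
Total = 0.00177. Share from T = 0.00144/0.00177 = 0.817.

81.7%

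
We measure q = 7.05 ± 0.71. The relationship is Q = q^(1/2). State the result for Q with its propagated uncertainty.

2.66 ± 0.134

Products/powers → add relative errors in quadrature, weighted by exponent:
  (½·δq/q)² = (0.5×0.101)² = 0.00254
δQ/Q = √(0.00254) = 0.0504
Q = 2.66, so δQ = 0.0504 × 2.66 = 0.134.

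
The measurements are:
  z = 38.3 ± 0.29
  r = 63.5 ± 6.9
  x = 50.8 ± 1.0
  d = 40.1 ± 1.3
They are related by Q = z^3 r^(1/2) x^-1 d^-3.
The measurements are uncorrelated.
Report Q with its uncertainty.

Products/powers → add relative errors in quadrature, weighted by exponent:
  (3·δz/z)² = (3×0.00757)² = 0.000516;  (½·δr/r)² = (0.5×0.109)² = 0.00295;  (-1·δx/x)² = (-1×0.0197)² = 0.000388;  (-3·δd/d)² = (-3×0.0324)² = 0.00946
δQ/Q = √(0.0133) = 0.115
Q = 0.137, so δQ = 0.115 × 0.137 = 0.0158.

0.137 ± 0.0158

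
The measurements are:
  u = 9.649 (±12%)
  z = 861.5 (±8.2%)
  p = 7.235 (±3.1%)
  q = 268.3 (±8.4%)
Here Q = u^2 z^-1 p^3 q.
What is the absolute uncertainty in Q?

3110

Q is a product of powers, so relative uncertainties combine in quadrature:
  (2·δu/u)² = (2×0.120)² = 0.0576;  (-1·δz/z)² = (-1×0.0820)² = 0.00672;  (3·δp/p)² = (3×0.0310)² = 0.00865;  (1·δq/q)² = (1×0.0840)² = 0.00706
δQ/Q = √(0.0800) = 0.283
Q = 10980, so δQ = 0.283 × 10980 = 3110.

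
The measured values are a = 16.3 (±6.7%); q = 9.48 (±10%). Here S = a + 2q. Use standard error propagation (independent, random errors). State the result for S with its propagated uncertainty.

Sums and differences: (δS)² = Σ (cᵢ δxᵢ)².
  (δa)² = 1.19;  (2·δq)² = 3.59
δS = √(4.79) = 2.19
S = 35.3.

35.3 ± 2.19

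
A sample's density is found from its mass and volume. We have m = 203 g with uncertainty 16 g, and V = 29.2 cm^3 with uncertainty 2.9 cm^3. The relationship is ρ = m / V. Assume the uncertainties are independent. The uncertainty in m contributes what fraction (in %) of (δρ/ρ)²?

(δρ/ρ)² = (1·δm/m)² + (-1·δV/V)²
  m term: (1×0.0788)² = 0.00621
  V term: (-1×0.0993)² = 0.00986
Total = 0.0161. Share from m = 0.00621/0.0161 = 0.386.

38.6%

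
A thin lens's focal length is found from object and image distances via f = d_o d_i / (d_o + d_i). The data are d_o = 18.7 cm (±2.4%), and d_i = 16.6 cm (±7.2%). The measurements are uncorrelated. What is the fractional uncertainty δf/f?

∂f/∂d_o = (d_i/(d_o+d_i))² = 0.221;  ∂f/∂d_i = (d_o/(d_o+d_i))² = 0.281
δf = √((∂f/∂d_o · δd_o)² + (∂f/∂d_i · δd_i)²) = √(0.00985 + 0.112) = 0.350 cm
f = 8.79 cm, so δf/f = 0.350/8.79 = 0.0398.

0.0398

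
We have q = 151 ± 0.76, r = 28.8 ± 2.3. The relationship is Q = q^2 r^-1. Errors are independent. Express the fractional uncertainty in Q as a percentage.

8.05%

Each factor contributes (exponent × relative error)² to (δQ/Q)²:
  (2·δq/q)² = (2×0.00503)² = 0.000101;  (-1·δr/r)² = (-1×0.0799)² = 0.00638
δQ/Q = √(0.00648) = 0.0805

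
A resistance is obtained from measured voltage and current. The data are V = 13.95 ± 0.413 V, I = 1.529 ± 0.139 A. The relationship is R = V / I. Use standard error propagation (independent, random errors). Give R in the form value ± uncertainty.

Relative error in a monomial: (δR/R)² = Σ (nᵢ · δxᵢ/xᵢ)².
  (1·δV/V)² = (1×0.0296)² = 0.000876;  (-1·δI/I)² = (-1×0.0909)² = 0.00826
δR/R = √(0.00914) = 0.0956
R = 9.124 Ω, so δR = 0.0956 × 9.124 = 0.872 Ω.

9.124 ± 0.872 Ω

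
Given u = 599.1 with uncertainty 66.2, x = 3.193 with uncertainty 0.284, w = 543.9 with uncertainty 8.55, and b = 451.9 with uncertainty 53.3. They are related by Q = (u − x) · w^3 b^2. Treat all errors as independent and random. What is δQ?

Let h = u − x = 595.9. δh = √(δu² + δx²) = √(4380 + 0.0807) = 66.2, so δh/h = 0.111.
Q is then a monomial in h, w, b:
δQ/Q = √((δh/h)² + (3·δw/w)² + (2·δb/b)²) = √(0.0123 + 0.00222 + 0.0556) = 0.265
Q = 1.958e+16, so δQ = 0.265 × 1.958e+16 = 5.19e+15.

5.19e+15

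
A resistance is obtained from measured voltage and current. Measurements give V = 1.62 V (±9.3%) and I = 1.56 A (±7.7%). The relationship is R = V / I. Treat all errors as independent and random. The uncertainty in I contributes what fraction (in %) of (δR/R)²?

(δR/R)² = (1·δV/V)² + (-1·δI/I)²
  V term: (1×0.0930)² = 0.00865
  I term: (-1×0.0770)² = 0.00593
Total = 0.0146. Share from I = 0.00593/0.0146 = 0.407.

40.7%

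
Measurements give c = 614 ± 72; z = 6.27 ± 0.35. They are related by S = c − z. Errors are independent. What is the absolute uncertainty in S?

72.0

For a sum/difference, combine absolute errors in quadrature:
  (δc)² = 5180;  (δz)² = 0.122
δS = √(5180) = 72.0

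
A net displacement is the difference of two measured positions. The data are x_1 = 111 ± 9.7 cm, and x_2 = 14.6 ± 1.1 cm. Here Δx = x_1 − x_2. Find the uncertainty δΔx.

9.76 cm

Each term contributes (cᵢ δxᵢ)² to (δΔx)²:
  (δx_1)² = 94.1;  (δx_2)² = 1.21
δΔx = √(95.3) = 9.76 cm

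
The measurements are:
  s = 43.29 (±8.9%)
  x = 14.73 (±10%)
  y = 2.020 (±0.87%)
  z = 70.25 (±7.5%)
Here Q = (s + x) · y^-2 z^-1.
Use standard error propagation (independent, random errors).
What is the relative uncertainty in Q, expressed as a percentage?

10.5%

Let u = s + x = 58.02. δu = √(δs² + δx²) = √(14.8 + 2.17) = 4.12, so δu/u = 0.0711.
Q is then a monomial in u, y, z:
δQ/Q = √((δu/u)² + (-2·δy/y)² + (-1·δz/z)²) = √(0.00505 + 0.000303 + 0.00562) = 0.105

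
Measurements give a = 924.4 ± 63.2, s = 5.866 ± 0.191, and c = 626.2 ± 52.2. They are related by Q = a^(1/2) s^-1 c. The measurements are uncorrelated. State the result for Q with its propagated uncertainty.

Each factor contributes (exponent × relative error)² to (δQ/Q)²:
  (½·δa/a)² = (0.5×0.0684)² = 0.00117;  (-1·δs/s)² = (-1×0.0326)² = 0.00106;  (1·δc/c)² = (1×0.0834)² = 0.00695
δQ/Q = √(0.00918) = 0.0958
Q = 3246, so δQ = 0.0958 × 3246 = 311.

3246 ± 311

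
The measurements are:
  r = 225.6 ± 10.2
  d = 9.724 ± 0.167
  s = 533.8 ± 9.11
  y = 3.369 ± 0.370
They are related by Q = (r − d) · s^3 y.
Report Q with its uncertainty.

(1.106 ± 0.144) × 10^11

Let u = r − d = 215.9. δu = √(δr² + δd²) = √(104 + 0.0279) = 10.2, so δu/u = 0.0473.
Q is then a monomial in u, s, y:
δQ/Q = √((δu/u)² + (3·δs/s)² + (1·δy/y)²) = √(0.00223 + 0.00262 + 0.0121) = 0.130
Q = 1.106e+11, so δQ = 0.130 × 1.106e+11 = 1.44e+10.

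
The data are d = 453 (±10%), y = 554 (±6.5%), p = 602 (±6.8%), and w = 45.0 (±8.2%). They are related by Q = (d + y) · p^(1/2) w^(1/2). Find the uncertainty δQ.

13000

Let u = d + y = 1010. δu = √(δd² + δy²) = √(2050 + 1300) = 57.9, so δu/u = 0.0575.
Q is then a monomial in u, p, w:
δQ/Q = √((δu/u)² + (½·δp/p)² + (½·δw/w)²) = √(0.00330 + 0.00116 + 0.00168) = 0.0784
Q = 1.66e+05, so δQ = 0.0784 × 1.66e+05 = 13000.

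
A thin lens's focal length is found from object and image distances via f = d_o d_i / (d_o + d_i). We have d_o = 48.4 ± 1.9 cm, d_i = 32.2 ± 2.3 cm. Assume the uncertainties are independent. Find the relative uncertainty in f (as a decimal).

∂f/∂d_o = (d_i/(d_o+d_i))² = 0.160;  ∂f/∂d_i = (d_o/(d_o+d_i))² = 0.361
δf = √((∂f/∂d_o · δd_o)² + (∂f/∂d_i · δd_i)²) = √(0.0920 + 0.688) = 0.883 cm
f = 19.3 cm, so δf/f = 0.883/19.3 = 0.0457.

0.0457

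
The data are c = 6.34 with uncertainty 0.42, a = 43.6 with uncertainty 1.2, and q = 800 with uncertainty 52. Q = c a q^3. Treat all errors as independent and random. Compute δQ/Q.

0.208

Since Q is a product/quotient, work with relative uncertainties:
  (1·δc/c)² = (1×0.0662)² = 0.00439;  (1·δa/a)² = (1×0.0275)² = 0.000758;  (3·δq/q)² = (3×0.0650)² = 0.0380
δQ/Q = √(0.0432) = 0.208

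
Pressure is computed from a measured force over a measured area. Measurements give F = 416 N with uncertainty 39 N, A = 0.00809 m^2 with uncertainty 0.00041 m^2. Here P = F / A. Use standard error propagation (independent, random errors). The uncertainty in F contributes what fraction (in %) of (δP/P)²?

(δP/P)² = (1·δF/F)² + (-1·δA/A)²
  F term: (1×0.0938)² = 0.00879
  A term: (-1×0.0507)² = 0.00257
Total = 0.0114. Share from F = 0.00879/0.0114 = 0.774.

77.4%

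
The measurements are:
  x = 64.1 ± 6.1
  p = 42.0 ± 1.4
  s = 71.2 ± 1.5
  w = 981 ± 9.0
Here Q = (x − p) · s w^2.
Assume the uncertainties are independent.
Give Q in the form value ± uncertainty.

(1.51 ± 0.431) × 10^9

Let u = x − p = 22.1. δu = √(δx² + δp²) = √(37.2 + 1.96) = 6.26, so δu/u = 0.283.
Q is then a monomial in u, s, w:
δQ/Q = √((δu/u)² + (1·δs/s)² + (2·δw/w)²) = √(0.0802 + 0.000444 + 0.000337) = 0.285
Q = 1.51e+09, so δQ = 0.285 × 1.51e+09 = 4.31e+08.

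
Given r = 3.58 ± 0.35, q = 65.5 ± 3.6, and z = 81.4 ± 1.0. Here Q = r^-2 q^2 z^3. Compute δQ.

4.1e+07

Q is a product of powers, so relative uncertainties combine in quadrature:
  (-2·δr/r)² = (-2×0.0978)² = 0.0382;  (2·δq/q)² = (2×0.0550)² = 0.0121;  (3·δz/z)² = (3×0.0123)² = 0.00136
δQ/Q = √(0.0517) = 0.227
Q = 1.81e+08, so δQ = 0.227 × 1.81e+08 = 4.1e+07.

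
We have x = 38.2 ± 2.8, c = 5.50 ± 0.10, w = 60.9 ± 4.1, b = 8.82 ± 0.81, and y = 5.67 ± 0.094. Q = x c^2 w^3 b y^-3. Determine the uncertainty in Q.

Products/powers → add relative errors in quadrature, weighted by exponent:
  (1·δx/x)² = (1×0.0733)² = 0.00537;  (2·δc/c)² = (2×0.0182)² = 0.00132;  (3·δw/w)² = (3×0.0673)² = 0.0408;  (1·δb/b)² = (1×0.0918)² = 0.00843;  (-3·δy/y)² = (-3×0.0166)² = 0.00247
δQ/Q = √(0.0584) = 0.242
Q = 1.26e+07, so δQ = 0.242 × 1.26e+07 = 3.05e+06.

3.05e+06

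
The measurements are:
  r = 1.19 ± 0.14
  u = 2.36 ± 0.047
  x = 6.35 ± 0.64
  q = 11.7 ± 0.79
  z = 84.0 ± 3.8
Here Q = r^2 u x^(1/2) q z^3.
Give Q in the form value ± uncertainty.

Products/powers → add relative errors in quadrature, weighted by exponent:
  (2·δr/r)² = (2×0.118)² = 0.0554;  (1·δu/u)² = (1×0.0199)² = 0.000397;  (½·δx/x)² = (0.5×0.101)² = 0.00254;  (1·δq/q)² = (1×0.0675)² = 0.00456;  (3·δz/z)² = (3×0.0452)² = 0.0184
δQ/Q = √(0.0813) = 0.285
Q = 5.84e+07, so δQ = 0.285 × 5.84e+07 = 1.66e+07.

(5.84 ± 1.66) × 10^7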